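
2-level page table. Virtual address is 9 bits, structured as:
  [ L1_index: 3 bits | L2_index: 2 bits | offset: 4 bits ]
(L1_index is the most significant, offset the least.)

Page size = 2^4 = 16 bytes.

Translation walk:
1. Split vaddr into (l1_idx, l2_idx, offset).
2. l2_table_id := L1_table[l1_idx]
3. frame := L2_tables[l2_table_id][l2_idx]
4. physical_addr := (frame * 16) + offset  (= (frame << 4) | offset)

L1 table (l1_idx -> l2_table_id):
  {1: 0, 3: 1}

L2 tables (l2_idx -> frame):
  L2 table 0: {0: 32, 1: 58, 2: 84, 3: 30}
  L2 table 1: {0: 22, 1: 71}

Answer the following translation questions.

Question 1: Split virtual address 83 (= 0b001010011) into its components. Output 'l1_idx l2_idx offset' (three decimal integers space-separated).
Answer: 1 1 3

Derivation:
vaddr = 83 = 0b001010011
  top 3 bits -> l1_idx = 1
  next 2 bits -> l2_idx = 1
  bottom 4 bits -> offset = 3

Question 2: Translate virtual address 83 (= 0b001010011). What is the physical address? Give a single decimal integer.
Answer: 931

Derivation:
vaddr = 83 = 0b001010011
Split: l1_idx=1, l2_idx=1, offset=3
L1[1] = 0
L2[0][1] = 58
paddr = 58 * 16 + 3 = 931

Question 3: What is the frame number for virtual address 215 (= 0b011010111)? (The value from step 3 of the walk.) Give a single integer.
vaddr = 215: l1_idx=3, l2_idx=1
L1[3] = 1; L2[1][1] = 71

Answer: 71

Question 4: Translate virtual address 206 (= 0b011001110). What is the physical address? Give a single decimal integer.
vaddr = 206 = 0b011001110
Split: l1_idx=3, l2_idx=0, offset=14
L1[3] = 1
L2[1][0] = 22
paddr = 22 * 16 + 14 = 366

Answer: 366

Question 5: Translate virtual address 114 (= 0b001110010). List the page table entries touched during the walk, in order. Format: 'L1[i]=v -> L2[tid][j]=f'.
vaddr = 114 = 0b001110010
Split: l1_idx=1, l2_idx=3, offset=2

Answer: L1[1]=0 -> L2[0][3]=30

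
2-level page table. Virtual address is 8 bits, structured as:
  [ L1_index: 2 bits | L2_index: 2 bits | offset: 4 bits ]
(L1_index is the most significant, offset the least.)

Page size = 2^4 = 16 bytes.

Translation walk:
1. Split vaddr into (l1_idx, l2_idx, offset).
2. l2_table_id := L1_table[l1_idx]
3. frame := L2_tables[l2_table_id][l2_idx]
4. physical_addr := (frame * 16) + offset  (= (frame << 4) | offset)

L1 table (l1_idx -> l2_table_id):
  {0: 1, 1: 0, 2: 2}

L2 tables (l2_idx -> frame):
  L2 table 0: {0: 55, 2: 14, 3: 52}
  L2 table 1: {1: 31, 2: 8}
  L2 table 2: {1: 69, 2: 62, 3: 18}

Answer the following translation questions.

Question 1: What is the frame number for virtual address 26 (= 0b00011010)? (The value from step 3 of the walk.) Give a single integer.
Answer: 31

Derivation:
vaddr = 26: l1_idx=0, l2_idx=1
L1[0] = 1; L2[1][1] = 31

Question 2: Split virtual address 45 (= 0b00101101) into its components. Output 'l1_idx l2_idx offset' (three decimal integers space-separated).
Answer: 0 2 13

Derivation:
vaddr = 45 = 0b00101101
  top 2 bits -> l1_idx = 0
  next 2 bits -> l2_idx = 2
  bottom 4 bits -> offset = 13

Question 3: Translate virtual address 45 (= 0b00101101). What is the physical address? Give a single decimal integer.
vaddr = 45 = 0b00101101
Split: l1_idx=0, l2_idx=2, offset=13
L1[0] = 1
L2[1][2] = 8
paddr = 8 * 16 + 13 = 141

Answer: 141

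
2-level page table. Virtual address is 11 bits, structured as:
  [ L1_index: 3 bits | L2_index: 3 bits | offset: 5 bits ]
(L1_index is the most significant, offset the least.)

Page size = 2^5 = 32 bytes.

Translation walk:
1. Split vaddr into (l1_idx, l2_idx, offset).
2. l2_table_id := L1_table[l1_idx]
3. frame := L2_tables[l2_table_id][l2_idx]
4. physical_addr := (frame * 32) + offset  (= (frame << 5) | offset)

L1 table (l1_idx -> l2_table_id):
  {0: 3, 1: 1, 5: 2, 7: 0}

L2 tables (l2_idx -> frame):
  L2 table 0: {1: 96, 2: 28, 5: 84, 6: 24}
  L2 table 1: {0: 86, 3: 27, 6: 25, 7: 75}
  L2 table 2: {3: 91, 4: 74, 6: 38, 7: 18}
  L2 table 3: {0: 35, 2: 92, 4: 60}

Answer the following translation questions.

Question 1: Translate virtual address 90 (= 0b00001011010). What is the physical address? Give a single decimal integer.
Answer: 2970

Derivation:
vaddr = 90 = 0b00001011010
Split: l1_idx=0, l2_idx=2, offset=26
L1[0] = 3
L2[3][2] = 92
paddr = 92 * 32 + 26 = 2970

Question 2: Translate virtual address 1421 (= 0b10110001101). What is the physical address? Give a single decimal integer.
vaddr = 1421 = 0b10110001101
Split: l1_idx=5, l2_idx=4, offset=13
L1[5] = 2
L2[2][4] = 74
paddr = 74 * 32 + 13 = 2381

Answer: 2381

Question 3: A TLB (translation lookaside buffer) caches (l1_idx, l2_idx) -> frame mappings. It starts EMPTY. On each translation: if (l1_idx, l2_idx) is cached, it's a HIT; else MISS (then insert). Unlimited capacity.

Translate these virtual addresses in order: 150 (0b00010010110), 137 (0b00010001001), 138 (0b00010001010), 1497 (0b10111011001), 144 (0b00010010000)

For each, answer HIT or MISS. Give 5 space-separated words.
vaddr=150: (0,4) not in TLB -> MISS, insert
vaddr=137: (0,4) in TLB -> HIT
vaddr=138: (0,4) in TLB -> HIT
vaddr=1497: (5,6) not in TLB -> MISS, insert
vaddr=144: (0,4) in TLB -> HIT

Answer: MISS HIT HIT MISS HIT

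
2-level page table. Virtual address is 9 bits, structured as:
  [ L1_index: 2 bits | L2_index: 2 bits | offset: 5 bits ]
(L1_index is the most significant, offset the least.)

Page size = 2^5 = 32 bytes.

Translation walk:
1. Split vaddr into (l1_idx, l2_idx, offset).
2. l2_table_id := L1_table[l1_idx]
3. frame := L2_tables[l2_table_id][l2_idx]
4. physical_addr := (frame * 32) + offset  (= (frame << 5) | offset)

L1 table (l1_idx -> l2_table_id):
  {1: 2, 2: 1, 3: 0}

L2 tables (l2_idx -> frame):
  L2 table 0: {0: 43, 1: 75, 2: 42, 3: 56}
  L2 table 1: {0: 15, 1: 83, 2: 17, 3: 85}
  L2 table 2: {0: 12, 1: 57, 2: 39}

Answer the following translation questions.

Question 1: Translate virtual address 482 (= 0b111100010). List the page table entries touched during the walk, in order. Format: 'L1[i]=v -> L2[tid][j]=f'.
vaddr = 482 = 0b111100010
Split: l1_idx=3, l2_idx=3, offset=2

Answer: L1[3]=0 -> L2[0][3]=56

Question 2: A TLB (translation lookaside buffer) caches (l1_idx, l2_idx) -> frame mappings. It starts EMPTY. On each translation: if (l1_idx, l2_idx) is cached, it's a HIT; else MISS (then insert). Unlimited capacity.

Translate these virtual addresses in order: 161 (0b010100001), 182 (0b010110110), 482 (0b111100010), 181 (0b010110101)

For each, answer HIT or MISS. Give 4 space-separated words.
vaddr=161: (1,1) not in TLB -> MISS, insert
vaddr=182: (1,1) in TLB -> HIT
vaddr=482: (3,3) not in TLB -> MISS, insert
vaddr=181: (1,1) in TLB -> HIT

Answer: MISS HIT MISS HIT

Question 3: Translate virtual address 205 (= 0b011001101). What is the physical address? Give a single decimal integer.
Answer: 1261

Derivation:
vaddr = 205 = 0b011001101
Split: l1_idx=1, l2_idx=2, offset=13
L1[1] = 2
L2[2][2] = 39
paddr = 39 * 32 + 13 = 1261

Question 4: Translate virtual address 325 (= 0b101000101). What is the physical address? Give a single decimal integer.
vaddr = 325 = 0b101000101
Split: l1_idx=2, l2_idx=2, offset=5
L1[2] = 1
L2[1][2] = 17
paddr = 17 * 32 + 5 = 549

Answer: 549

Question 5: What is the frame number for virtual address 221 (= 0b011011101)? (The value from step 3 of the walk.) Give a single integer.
vaddr = 221: l1_idx=1, l2_idx=2
L1[1] = 2; L2[2][2] = 39

Answer: 39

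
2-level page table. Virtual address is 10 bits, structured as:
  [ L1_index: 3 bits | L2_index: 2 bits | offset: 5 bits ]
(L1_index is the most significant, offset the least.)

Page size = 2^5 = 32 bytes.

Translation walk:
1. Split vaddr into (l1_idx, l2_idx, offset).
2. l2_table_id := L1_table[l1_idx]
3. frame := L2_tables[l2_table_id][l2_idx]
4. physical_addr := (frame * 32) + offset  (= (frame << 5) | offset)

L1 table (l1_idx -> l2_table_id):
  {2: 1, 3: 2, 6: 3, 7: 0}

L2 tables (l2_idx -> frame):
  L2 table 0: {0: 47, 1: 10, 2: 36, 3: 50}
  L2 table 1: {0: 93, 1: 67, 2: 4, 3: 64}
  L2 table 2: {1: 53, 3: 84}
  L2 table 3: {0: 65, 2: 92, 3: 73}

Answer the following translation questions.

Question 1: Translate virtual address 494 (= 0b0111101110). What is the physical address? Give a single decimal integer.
vaddr = 494 = 0b0111101110
Split: l1_idx=3, l2_idx=3, offset=14
L1[3] = 2
L2[2][3] = 84
paddr = 84 * 32 + 14 = 2702

Answer: 2702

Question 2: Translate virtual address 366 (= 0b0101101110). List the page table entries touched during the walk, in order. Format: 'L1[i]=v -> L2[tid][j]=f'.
Answer: L1[2]=1 -> L2[1][3]=64

Derivation:
vaddr = 366 = 0b0101101110
Split: l1_idx=2, l2_idx=3, offset=14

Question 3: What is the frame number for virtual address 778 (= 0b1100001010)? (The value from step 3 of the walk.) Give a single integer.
vaddr = 778: l1_idx=6, l2_idx=0
L1[6] = 3; L2[3][0] = 65

Answer: 65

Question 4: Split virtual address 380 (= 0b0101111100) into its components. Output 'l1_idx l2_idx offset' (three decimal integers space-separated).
Answer: 2 3 28

Derivation:
vaddr = 380 = 0b0101111100
  top 3 bits -> l1_idx = 2
  next 2 bits -> l2_idx = 3
  bottom 5 bits -> offset = 28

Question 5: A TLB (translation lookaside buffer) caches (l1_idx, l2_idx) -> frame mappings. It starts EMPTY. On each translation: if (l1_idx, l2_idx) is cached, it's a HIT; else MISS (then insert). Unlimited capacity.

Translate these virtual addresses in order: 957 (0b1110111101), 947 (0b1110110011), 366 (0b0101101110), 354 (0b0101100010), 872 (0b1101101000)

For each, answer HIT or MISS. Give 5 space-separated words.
Answer: MISS HIT MISS HIT MISS

Derivation:
vaddr=957: (7,1) not in TLB -> MISS, insert
vaddr=947: (7,1) in TLB -> HIT
vaddr=366: (2,3) not in TLB -> MISS, insert
vaddr=354: (2,3) in TLB -> HIT
vaddr=872: (6,3) not in TLB -> MISS, insert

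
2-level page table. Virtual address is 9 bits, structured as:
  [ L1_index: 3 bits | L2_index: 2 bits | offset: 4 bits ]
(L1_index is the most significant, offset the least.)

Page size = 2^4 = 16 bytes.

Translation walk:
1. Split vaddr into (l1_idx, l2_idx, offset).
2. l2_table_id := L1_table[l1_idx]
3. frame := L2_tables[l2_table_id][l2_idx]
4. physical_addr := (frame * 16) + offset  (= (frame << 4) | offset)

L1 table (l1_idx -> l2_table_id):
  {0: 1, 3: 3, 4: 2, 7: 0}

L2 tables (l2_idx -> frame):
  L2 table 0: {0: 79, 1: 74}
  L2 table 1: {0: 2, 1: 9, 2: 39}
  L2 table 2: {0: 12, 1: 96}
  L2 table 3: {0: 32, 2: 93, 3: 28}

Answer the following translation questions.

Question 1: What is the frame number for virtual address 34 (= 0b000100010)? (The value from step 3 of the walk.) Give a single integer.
vaddr = 34: l1_idx=0, l2_idx=2
L1[0] = 1; L2[1][2] = 39

Answer: 39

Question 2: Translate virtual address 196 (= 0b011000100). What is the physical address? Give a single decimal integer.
Answer: 516

Derivation:
vaddr = 196 = 0b011000100
Split: l1_idx=3, l2_idx=0, offset=4
L1[3] = 3
L2[3][0] = 32
paddr = 32 * 16 + 4 = 516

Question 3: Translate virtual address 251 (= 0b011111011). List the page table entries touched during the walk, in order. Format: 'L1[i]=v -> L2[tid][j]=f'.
Answer: L1[3]=3 -> L2[3][3]=28

Derivation:
vaddr = 251 = 0b011111011
Split: l1_idx=3, l2_idx=3, offset=11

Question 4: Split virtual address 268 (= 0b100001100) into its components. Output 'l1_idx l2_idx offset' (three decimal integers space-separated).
vaddr = 268 = 0b100001100
  top 3 bits -> l1_idx = 4
  next 2 bits -> l2_idx = 0
  bottom 4 bits -> offset = 12

Answer: 4 0 12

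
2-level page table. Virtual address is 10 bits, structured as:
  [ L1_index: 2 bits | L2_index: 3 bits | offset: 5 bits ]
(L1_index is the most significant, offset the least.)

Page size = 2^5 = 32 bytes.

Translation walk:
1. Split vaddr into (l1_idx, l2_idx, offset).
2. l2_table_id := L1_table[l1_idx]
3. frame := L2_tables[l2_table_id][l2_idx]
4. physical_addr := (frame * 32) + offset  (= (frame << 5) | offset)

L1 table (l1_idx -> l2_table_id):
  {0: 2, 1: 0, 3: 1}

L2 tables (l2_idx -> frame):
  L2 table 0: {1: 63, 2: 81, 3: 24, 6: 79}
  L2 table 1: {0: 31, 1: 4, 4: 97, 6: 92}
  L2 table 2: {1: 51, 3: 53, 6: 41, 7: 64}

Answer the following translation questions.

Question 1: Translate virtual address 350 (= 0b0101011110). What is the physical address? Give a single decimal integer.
vaddr = 350 = 0b0101011110
Split: l1_idx=1, l2_idx=2, offset=30
L1[1] = 0
L2[0][2] = 81
paddr = 81 * 32 + 30 = 2622

Answer: 2622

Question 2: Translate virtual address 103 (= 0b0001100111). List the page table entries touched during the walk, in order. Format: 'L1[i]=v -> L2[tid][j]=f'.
vaddr = 103 = 0b0001100111
Split: l1_idx=0, l2_idx=3, offset=7

Answer: L1[0]=2 -> L2[2][3]=53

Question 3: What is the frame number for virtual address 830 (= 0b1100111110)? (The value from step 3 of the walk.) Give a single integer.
Answer: 4

Derivation:
vaddr = 830: l1_idx=3, l2_idx=1
L1[3] = 1; L2[1][1] = 4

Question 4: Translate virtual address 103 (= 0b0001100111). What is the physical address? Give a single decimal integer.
Answer: 1703

Derivation:
vaddr = 103 = 0b0001100111
Split: l1_idx=0, l2_idx=3, offset=7
L1[0] = 2
L2[2][3] = 53
paddr = 53 * 32 + 7 = 1703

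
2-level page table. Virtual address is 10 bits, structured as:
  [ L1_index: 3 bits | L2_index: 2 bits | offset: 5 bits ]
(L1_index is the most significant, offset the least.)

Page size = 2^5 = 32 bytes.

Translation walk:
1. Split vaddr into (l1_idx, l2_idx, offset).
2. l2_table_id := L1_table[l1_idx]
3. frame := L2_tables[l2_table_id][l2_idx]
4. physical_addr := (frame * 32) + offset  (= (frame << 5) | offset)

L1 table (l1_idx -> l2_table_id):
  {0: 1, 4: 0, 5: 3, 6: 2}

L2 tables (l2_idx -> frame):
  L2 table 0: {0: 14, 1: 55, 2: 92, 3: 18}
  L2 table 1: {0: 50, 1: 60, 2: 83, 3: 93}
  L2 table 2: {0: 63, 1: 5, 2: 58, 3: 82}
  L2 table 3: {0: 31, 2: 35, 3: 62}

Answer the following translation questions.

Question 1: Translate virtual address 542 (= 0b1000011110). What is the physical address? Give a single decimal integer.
vaddr = 542 = 0b1000011110
Split: l1_idx=4, l2_idx=0, offset=30
L1[4] = 0
L2[0][0] = 14
paddr = 14 * 32 + 30 = 478

Answer: 478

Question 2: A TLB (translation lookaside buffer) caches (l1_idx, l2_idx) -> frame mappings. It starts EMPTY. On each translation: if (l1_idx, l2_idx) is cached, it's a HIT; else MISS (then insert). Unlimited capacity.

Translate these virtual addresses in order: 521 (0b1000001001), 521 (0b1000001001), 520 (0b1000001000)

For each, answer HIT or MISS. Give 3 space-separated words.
Answer: MISS HIT HIT

Derivation:
vaddr=521: (4,0) not in TLB -> MISS, insert
vaddr=521: (4,0) in TLB -> HIT
vaddr=520: (4,0) in TLB -> HIT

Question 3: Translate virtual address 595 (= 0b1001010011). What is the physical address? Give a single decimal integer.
Answer: 2963

Derivation:
vaddr = 595 = 0b1001010011
Split: l1_idx=4, l2_idx=2, offset=19
L1[4] = 0
L2[0][2] = 92
paddr = 92 * 32 + 19 = 2963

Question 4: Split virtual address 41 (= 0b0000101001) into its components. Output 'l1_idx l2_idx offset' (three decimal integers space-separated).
vaddr = 41 = 0b0000101001
  top 3 bits -> l1_idx = 0
  next 2 bits -> l2_idx = 1
  bottom 5 bits -> offset = 9

Answer: 0 1 9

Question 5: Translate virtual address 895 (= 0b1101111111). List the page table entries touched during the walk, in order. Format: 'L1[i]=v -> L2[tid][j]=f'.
vaddr = 895 = 0b1101111111
Split: l1_idx=6, l2_idx=3, offset=31

Answer: L1[6]=2 -> L2[2][3]=82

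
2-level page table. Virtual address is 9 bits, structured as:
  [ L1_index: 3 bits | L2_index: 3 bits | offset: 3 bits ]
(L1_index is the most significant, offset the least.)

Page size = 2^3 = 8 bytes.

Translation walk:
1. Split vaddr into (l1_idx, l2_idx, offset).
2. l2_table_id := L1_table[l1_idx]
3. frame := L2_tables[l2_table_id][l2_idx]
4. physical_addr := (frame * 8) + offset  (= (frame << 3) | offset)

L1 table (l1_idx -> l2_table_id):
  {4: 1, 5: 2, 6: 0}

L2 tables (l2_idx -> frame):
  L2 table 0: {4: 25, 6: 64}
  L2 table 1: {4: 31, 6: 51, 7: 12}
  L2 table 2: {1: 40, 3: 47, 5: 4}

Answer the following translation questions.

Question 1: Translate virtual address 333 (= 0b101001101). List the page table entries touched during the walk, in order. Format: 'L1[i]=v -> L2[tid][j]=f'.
vaddr = 333 = 0b101001101
Split: l1_idx=5, l2_idx=1, offset=5

Answer: L1[5]=2 -> L2[2][1]=40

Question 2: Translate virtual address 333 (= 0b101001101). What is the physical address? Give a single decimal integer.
Answer: 325

Derivation:
vaddr = 333 = 0b101001101
Split: l1_idx=5, l2_idx=1, offset=5
L1[5] = 2
L2[2][1] = 40
paddr = 40 * 8 + 5 = 325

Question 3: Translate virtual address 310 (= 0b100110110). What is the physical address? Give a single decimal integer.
Answer: 414

Derivation:
vaddr = 310 = 0b100110110
Split: l1_idx=4, l2_idx=6, offset=6
L1[4] = 1
L2[1][6] = 51
paddr = 51 * 8 + 6 = 414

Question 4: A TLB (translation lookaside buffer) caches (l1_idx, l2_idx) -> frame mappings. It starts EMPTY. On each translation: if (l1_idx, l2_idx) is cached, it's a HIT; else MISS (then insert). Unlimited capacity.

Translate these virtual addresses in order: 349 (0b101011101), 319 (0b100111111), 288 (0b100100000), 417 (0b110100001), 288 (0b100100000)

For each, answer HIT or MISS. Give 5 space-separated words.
Answer: MISS MISS MISS MISS HIT

Derivation:
vaddr=349: (5,3) not in TLB -> MISS, insert
vaddr=319: (4,7) not in TLB -> MISS, insert
vaddr=288: (4,4) not in TLB -> MISS, insert
vaddr=417: (6,4) not in TLB -> MISS, insert
vaddr=288: (4,4) in TLB -> HIT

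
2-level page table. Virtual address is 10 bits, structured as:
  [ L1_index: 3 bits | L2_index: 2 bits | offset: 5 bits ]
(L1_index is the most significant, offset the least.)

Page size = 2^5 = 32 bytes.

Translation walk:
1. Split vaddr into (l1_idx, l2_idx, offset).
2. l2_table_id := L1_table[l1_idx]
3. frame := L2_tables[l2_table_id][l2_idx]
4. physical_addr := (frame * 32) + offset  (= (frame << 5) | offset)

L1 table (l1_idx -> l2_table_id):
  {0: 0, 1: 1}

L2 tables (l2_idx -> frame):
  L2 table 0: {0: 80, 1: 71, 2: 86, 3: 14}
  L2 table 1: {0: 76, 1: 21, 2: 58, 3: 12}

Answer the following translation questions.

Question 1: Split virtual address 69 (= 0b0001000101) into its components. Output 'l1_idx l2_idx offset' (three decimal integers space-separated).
Answer: 0 2 5

Derivation:
vaddr = 69 = 0b0001000101
  top 3 bits -> l1_idx = 0
  next 2 bits -> l2_idx = 2
  bottom 5 bits -> offset = 5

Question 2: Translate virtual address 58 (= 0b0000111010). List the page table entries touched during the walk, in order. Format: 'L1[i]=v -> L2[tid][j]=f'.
Answer: L1[0]=0 -> L2[0][1]=71

Derivation:
vaddr = 58 = 0b0000111010
Split: l1_idx=0, l2_idx=1, offset=26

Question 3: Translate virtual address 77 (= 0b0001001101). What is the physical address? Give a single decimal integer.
Answer: 2765

Derivation:
vaddr = 77 = 0b0001001101
Split: l1_idx=0, l2_idx=2, offset=13
L1[0] = 0
L2[0][2] = 86
paddr = 86 * 32 + 13 = 2765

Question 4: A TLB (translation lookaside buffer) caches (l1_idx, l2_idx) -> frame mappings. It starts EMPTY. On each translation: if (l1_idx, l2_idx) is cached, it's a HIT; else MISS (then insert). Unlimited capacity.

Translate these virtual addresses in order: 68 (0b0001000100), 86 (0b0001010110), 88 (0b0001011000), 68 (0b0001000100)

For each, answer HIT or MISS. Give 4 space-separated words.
vaddr=68: (0,2) not in TLB -> MISS, insert
vaddr=86: (0,2) in TLB -> HIT
vaddr=88: (0,2) in TLB -> HIT
vaddr=68: (0,2) in TLB -> HIT

Answer: MISS HIT HIT HIT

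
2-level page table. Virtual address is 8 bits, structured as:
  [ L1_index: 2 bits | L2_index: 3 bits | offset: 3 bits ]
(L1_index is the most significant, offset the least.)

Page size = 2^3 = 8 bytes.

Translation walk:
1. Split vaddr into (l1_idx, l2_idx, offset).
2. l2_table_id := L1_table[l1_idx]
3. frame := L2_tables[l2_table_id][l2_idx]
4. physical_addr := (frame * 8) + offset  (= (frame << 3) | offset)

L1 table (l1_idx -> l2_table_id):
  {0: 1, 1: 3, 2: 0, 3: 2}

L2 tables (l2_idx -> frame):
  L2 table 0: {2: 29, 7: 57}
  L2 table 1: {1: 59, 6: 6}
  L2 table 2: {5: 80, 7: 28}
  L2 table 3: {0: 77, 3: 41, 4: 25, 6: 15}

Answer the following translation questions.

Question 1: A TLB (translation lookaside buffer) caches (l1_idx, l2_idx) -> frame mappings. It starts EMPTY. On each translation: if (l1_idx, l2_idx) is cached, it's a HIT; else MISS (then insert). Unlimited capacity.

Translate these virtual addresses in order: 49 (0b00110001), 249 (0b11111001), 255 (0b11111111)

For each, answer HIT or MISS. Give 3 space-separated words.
Answer: MISS MISS HIT

Derivation:
vaddr=49: (0,6) not in TLB -> MISS, insert
vaddr=249: (3,7) not in TLB -> MISS, insert
vaddr=255: (3,7) in TLB -> HIT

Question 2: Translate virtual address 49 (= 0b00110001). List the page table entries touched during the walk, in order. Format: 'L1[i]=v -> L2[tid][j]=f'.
vaddr = 49 = 0b00110001
Split: l1_idx=0, l2_idx=6, offset=1

Answer: L1[0]=1 -> L2[1][6]=6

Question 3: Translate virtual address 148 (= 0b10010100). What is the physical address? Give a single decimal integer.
vaddr = 148 = 0b10010100
Split: l1_idx=2, l2_idx=2, offset=4
L1[2] = 0
L2[0][2] = 29
paddr = 29 * 8 + 4 = 236

Answer: 236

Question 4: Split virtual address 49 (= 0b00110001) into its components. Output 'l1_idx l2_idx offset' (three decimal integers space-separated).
vaddr = 49 = 0b00110001
  top 2 bits -> l1_idx = 0
  next 3 bits -> l2_idx = 6
  bottom 3 bits -> offset = 1

Answer: 0 6 1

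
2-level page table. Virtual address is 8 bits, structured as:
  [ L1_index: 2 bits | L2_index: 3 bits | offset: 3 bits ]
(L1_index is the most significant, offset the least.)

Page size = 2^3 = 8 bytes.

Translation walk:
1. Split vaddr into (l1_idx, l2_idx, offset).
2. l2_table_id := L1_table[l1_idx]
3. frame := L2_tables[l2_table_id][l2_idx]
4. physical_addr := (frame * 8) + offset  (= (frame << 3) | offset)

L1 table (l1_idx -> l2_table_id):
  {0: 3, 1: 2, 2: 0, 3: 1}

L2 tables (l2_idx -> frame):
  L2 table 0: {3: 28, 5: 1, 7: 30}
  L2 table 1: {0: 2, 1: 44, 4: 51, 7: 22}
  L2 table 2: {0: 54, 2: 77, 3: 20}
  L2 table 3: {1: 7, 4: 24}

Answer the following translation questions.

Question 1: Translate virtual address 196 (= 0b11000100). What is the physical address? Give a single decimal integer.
Answer: 20

Derivation:
vaddr = 196 = 0b11000100
Split: l1_idx=3, l2_idx=0, offset=4
L1[3] = 1
L2[1][0] = 2
paddr = 2 * 8 + 4 = 20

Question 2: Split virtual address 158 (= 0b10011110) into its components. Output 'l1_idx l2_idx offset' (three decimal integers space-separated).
Answer: 2 3 6

Derivation:
vaddr = 158 = 0b10011110
  top 2 bits -> l1_idx = 2
  next 3 bits -> l2_idx = 3
  bottom 3 bits -> offset = 6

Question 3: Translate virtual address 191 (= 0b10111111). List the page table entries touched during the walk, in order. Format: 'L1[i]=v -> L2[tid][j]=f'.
vaddr = 191 = 0b10111111
Split: l1_idx=2, l2_idx=7, offset=7

Answer: L1[2]=0 -> L2[0][7]=30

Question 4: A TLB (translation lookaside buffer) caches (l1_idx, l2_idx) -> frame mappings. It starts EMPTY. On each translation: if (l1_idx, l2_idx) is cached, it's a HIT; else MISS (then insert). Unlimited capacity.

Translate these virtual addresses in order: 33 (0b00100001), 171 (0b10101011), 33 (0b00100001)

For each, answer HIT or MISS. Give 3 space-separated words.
vaddr=33: (0,4) not in TLB -> MISS, insert
vaddr=171: (2,5) not in TLB -> MISS, insert
vaddr=33: (0,4) in TLB -> HIT

Answer: MISS MISS HIT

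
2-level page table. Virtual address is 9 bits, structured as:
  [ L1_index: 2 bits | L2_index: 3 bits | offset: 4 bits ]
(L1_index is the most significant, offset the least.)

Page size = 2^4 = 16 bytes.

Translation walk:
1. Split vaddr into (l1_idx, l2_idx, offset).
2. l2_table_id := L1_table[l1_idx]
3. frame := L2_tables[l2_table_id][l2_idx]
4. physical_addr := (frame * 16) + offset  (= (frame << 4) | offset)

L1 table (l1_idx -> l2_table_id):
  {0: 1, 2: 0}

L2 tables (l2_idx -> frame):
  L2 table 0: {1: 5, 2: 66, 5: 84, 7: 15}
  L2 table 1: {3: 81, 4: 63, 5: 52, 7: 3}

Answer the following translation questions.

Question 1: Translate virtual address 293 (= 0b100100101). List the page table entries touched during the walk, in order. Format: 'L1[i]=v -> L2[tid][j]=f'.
vaddr = 293 = 0b100100101
Split: l1_idx=2, l2_idx=2, offset=5

Answer: L1[2]=0 -> L2[0][2]=66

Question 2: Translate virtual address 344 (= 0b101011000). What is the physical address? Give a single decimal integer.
Answer: 1352

Derivation:
vaddr = 344 = 0b101011000
Split: l1_idx=2, l2_idx=5, offset=8
L1[2] = 0
L2[0][5] = 84
paddr = 84 * 16 + 8 = 1352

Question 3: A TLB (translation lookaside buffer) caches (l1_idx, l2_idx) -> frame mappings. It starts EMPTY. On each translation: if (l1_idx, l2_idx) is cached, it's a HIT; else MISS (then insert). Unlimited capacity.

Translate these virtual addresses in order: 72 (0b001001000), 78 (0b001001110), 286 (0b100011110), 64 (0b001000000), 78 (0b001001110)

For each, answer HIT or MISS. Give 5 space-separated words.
Answer: MISS HIT MISS HIT HIT

Derivation:
vaddr=72: (0,4) not in TLB -> MISS, insert
vaddr=78: (0,4) in TLB -> HIT
vaddr=286: (2,1) not in TLB -> MISS, insert
vaddr=64: (0,4) in TLB -> HIT
vaddr=78: (0,4) in TLB -> HIT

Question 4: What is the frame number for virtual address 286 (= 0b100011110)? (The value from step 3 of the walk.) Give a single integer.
Answer: 5

Derivation:
vaddr = 286: l1_idx=2, l2_idx=1
L1[2] = 0; L2[0][1] = 5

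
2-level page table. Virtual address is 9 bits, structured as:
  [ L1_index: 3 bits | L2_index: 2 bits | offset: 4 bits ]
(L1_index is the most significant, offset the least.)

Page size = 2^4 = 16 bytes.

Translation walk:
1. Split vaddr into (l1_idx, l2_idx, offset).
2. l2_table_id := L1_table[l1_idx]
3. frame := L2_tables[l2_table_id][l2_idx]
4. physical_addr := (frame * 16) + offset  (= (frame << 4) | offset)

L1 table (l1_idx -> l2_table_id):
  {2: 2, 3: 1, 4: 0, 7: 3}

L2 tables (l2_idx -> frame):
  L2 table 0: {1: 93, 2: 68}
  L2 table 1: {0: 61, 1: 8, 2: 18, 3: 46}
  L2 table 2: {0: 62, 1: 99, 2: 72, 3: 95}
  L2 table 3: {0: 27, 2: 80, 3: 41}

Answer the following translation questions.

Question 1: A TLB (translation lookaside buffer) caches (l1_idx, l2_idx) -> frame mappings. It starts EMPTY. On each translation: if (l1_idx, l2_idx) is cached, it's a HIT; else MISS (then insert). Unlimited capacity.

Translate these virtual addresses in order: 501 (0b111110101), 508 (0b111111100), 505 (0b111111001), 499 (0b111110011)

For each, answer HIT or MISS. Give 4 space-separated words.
Answer: MISS HIT HIT HIT

Derivation:
vaddr=501: (7,3) not in TLB -> MISS, insert
vaddr=508: (7,3) in TLB -> HIT
vaddr=505: (7,3) in TLB -> HIT
vaddr=499: (7,3) in TLB -> HIT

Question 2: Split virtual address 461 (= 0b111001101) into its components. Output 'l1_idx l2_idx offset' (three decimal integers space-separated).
vaddr = 461 = 0b111001101
  top 3 bits -> l1_idx = 7
  next 2 bits -> l2_idx = 0
  bottom 4 bits -> offset = 13

Answer: 7 0 13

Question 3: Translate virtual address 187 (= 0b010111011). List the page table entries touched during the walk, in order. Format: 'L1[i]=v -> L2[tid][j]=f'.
vaddr = 187 = 0b010111011
Split: l1_idx=2, l2_idx=3, offset=11

Answer: L1[2]=2 -> L2[2][3]=95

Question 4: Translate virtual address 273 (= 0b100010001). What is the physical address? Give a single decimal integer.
vaddr = 273 = 0b100010001
Split: l1_idx=4, l2_idx=1, offset=1
L1[4] = 0
L2[0][1] = 93
paddr = 93 * 16 + 1 = 1489

Answer: 1489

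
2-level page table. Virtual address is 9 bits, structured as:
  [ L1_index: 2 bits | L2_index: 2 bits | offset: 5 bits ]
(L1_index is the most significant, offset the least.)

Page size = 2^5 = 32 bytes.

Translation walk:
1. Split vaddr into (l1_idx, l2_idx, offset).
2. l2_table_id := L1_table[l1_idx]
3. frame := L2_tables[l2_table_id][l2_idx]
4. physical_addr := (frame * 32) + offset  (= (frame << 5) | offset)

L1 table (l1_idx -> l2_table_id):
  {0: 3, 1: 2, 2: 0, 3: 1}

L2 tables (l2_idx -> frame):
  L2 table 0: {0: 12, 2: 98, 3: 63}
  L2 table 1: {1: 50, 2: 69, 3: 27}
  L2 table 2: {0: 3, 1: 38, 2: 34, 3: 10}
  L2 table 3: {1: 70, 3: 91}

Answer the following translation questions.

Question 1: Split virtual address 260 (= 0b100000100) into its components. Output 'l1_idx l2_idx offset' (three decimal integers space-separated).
vaddr = 260 = 0b100000100
  top 2 bits -> l1_idx = 2
  next 2 bits -> l2_idx = 0
  bottom 5 bits -> offset = 4

Answer: 2 0 4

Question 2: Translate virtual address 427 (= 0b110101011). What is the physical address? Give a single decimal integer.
Answer: 1611

Derivation:
vaddr = 427 = 0b110101011
Split: l1_idx=3, l2_idx=1, offset=11
L1[3] = 1
L2[1][1] = 50
paddr = 50 * 32 + 11 = 1611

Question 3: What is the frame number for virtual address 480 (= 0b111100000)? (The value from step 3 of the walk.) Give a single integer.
vaddr = 480: l1_idx=3, l2_idx=3
L1[3] = 1; L2[1][3] = 27

Answer: 27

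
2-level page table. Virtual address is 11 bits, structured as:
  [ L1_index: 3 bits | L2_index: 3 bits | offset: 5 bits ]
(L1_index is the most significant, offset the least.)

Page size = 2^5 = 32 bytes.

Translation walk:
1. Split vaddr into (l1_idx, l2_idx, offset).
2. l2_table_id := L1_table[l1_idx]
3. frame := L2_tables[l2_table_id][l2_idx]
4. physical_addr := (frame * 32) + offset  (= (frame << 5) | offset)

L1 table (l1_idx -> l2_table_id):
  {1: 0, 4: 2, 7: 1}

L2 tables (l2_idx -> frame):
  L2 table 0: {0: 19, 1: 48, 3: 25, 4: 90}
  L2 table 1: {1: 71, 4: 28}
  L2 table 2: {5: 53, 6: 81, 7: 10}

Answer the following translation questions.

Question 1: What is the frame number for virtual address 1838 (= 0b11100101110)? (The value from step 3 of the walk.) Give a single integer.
vaddr = 1838: l1_idx=7, l2_idx=1
L1[7] = 1; L2[1][1] = 71

Answer: 71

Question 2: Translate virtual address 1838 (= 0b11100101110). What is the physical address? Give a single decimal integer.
vaddr = 1838 = 0b11100101110
Split: l1_idx=7, l2_idx=1, offset=14
L1[7] = 1
L2[1][1] = 71
paddr = 71 * 32 + 14 = 2286

Answer: 2286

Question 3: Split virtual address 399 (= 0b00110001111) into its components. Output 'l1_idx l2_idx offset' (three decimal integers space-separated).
Answer: 1 4 15

Derivation:
vaddr = 399 = 0b00110001111
  top 3 bits -> l1_idx = 1
  next 3 bits -> l2_idx = 4
  bottom 5 bits -> offset = 15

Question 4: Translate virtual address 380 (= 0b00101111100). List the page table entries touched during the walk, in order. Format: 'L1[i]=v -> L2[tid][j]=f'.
vaddr = 380 = 0b00101111100
Split: l1_idx=1, l2_idx=3, offset=28

Answer: L1[1]=0 -> L2[0][3]=25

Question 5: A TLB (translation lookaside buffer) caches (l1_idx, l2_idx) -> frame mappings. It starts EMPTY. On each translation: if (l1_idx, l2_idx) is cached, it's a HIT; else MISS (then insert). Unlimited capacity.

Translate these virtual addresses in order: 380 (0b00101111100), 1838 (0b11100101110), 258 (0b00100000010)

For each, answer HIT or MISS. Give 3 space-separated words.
vaddr=380: (1,3) not in TLB -> MISS, insert
vaddr=1838: (7,1) not in TLB -> MISS, insert
vaddr=258: (1,0) not in TLB -> MISS, insert

Answer: MISS MISS MISS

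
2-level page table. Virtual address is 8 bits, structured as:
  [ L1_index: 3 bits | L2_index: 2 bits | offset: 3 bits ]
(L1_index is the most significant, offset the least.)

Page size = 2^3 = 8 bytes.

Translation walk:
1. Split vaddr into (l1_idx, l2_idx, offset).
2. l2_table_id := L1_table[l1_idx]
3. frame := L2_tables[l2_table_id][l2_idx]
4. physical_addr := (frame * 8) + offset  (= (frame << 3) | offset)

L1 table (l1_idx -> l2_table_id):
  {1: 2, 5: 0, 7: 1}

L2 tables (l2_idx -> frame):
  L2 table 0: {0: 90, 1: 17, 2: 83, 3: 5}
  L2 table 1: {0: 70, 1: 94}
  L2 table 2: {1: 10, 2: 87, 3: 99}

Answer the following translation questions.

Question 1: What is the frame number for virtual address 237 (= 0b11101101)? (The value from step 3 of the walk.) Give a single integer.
vaddr = 237: l1_idx=7, l2_idx=1
L1[7] = 1; L2[1][1] = 94

Answer: 94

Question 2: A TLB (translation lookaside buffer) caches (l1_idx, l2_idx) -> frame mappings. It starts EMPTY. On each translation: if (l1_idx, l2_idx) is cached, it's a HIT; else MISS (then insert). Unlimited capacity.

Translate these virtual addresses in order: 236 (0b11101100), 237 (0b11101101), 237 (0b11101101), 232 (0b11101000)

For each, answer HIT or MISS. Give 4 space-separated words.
Answer: MISS HIT HIT HIT

Derivation:
vaddr=236: (7,1) not in TLB -> MISS, insert
vaddr=237: (7,1) in TLB -> HIT
vaddr=237: (7,1) in TLB -> HIT
vaddr=232: (7,1) in TLB -> HIT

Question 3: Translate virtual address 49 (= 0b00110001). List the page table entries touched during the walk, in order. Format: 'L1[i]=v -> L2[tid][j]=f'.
vaddr = 49 = 0b00110001
Split: l1_idx=1, l2_idx=2, offset=1

Answer: L1[1]=2 -> L2[2][2]=87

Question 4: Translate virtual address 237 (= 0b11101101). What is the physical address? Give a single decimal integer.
vaddr = 237 = 0b11101101
Split: l1_idx=7, l2_idx=1, offset=5
L1[7] = 1
L2[1][1] = 94
paddr = 94 * 8 + 5 = 757

Answer: 757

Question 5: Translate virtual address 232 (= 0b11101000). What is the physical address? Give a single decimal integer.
vaddr = 232 = 0b11101000
Split: l1_idx=7, l2_idx=1, offset=0
L1[7] = 1
L2[1][1] = 94
paddr = 94 * 8 + 0 = 752

Answer: 752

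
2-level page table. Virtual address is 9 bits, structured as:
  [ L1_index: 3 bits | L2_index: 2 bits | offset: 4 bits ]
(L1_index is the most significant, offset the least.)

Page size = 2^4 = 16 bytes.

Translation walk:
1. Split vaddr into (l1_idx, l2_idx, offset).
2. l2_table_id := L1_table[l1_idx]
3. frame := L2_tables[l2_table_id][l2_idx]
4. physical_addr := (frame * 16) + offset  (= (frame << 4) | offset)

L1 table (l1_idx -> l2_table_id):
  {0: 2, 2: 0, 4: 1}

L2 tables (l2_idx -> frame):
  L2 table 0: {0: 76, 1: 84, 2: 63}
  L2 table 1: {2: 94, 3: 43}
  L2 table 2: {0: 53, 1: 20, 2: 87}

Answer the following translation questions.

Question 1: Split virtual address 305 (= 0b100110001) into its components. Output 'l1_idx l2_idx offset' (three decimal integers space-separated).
Answer: 4 3 1

Derivation:
vaddr = 305 = 0b100110001
  top 3 bits -> l1_idx = 4
  next 2 bits -> l2_idx = 3
  bottom 4 bits -> offset = 1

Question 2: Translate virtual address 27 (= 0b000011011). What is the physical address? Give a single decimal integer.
vaddr = 27 = 0b000011011
Split: l1_idx=0, l2_idx=1, offset=11
L1[0] = 2
L2[2][1] = 20
paddr = 20 * 16 + 11 = 331

Answer: 331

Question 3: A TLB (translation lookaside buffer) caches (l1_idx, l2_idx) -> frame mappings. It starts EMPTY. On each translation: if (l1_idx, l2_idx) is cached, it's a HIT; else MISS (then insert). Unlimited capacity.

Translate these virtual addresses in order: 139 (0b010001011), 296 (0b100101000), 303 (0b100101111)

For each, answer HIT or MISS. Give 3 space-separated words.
Answer: MISS MISS HIT

Derivation:
vaddr=139: (2,0) not in TLB -> MISS, insert
vaddr=296: (4,2) not in TLB -> MISS, insert
vaddr=303: (4,2) in TLB -> HIT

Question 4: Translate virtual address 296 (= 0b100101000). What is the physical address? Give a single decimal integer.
Answer: 1512

Derivation:
vaddr = 296 = 0b100101000
Split: l1_idx=4, l2_idx=2, offset=8
L1[4] = 1
L2[1][2] = 94
paddr = 94 * 16 + 8 = 1512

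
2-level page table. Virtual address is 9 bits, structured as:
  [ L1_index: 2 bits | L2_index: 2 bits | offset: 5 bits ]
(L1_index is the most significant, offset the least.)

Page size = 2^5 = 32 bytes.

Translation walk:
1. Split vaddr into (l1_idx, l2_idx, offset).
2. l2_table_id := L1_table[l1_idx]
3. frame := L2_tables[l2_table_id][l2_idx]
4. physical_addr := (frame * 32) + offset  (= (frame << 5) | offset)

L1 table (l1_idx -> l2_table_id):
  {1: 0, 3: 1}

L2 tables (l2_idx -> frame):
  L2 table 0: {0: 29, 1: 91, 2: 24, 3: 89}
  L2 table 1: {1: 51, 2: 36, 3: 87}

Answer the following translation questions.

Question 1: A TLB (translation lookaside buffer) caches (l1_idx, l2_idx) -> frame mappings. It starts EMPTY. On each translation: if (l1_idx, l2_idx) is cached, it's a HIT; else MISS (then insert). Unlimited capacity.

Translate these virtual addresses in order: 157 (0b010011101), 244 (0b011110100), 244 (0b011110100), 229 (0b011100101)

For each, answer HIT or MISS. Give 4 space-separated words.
vaddr=157: (1,0) not in TLB -> MISS, insert
vaddr=244: (1,3) not in TLB -> MISS, insert
vaddr=244: (1,3) in TLB -> HIT
vaddr=229: (1,3) in TLB -> HIT

Answer: MISS MISS HIT HIT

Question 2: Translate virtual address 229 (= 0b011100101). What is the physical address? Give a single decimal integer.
vaddr = 229 = 0b011100101
Split: l1_idx=1, l2_idx=3, offset=5
L1[1] = 0
L2[0][3] = 89
paddr = 89 * 32 + 5 = 2853

Answer: 2853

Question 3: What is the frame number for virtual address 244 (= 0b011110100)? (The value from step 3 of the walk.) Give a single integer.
Answer: 89

Derivation:
vaddr = 244: l1_idx=1, l2_idx=3
L1[1] = 0; L2[0][3] = 89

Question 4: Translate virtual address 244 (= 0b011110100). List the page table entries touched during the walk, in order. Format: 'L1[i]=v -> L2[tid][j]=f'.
vaddr = 244 = 0b011110100
Split: l1_idx=1, l2_idx=3, offset=20

Answer: L1[1]=0 -> L2[0][3]=89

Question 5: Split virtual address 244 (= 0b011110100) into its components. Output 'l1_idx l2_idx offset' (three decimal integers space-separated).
vaddr = 244 = 0b011110100
  top 2 bits -> l1_idx = 1
  next 2 bits -> l2_idx = 3
  bottom 5 bits -> offset = 20

Answer: 1 3 20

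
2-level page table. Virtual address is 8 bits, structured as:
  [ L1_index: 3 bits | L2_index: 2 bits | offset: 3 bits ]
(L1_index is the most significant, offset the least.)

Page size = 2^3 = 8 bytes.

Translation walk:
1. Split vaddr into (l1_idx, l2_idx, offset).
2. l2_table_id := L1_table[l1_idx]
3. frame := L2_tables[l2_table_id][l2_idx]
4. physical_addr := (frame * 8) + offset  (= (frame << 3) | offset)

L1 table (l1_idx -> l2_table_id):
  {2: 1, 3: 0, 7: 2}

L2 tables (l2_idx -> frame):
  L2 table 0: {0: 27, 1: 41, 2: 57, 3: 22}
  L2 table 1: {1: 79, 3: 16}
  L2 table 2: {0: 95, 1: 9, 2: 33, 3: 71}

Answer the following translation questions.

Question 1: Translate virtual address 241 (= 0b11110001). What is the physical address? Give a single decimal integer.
vaddr = 241 = 0b11110001
Split: l1_idx=7, l2_idx=2, offset=1
L1[7] = 2
L2[2][2] = 33
paddr = 33 * 8 + 1 = 265

Answer: 265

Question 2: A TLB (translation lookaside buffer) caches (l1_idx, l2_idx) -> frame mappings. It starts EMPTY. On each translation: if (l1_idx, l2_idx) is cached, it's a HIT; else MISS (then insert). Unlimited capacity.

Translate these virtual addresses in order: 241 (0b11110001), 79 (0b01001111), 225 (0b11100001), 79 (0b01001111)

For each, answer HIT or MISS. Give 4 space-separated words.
Answer: MISS MISS MISS HIT

Derivation:
vaddr=241: (7,2) not in TLB -> MISS, insert
vaddr=79: (2,1) not in TLB -> MISS, insert
vaddr=225: (7,0) not in TLB -> MISS, insert
vaddr=79: (2,1) in TLB -> HIT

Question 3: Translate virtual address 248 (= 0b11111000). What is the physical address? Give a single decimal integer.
Answer: 568

Derivation:
vaddr = 248 = 0b11111000
Split: l1_idx=7, l2_idx=3, offset=0
L1[7] = 2
L2[2][3] = 71
paddr = 71 * 8 + 0 = 568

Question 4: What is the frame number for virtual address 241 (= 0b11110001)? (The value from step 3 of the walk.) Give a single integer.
vaddr = 241: l1_idx=7, l2_idx=2
L1[7] = 2; L2[2][2] = 33

Answer: 33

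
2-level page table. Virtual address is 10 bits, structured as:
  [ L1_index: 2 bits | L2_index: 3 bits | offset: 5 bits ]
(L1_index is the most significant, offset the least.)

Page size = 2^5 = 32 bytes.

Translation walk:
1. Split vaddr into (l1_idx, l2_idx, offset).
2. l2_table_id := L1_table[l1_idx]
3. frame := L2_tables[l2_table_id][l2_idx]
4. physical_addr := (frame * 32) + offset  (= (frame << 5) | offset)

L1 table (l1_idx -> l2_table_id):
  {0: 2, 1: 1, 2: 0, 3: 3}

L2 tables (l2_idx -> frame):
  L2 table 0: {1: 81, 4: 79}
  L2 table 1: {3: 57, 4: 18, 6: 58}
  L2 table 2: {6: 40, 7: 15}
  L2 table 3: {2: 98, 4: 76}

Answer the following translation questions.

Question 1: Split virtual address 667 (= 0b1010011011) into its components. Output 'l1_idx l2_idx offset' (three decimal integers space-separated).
vaddr = 667 = 0b1010011011
  top 2 bits -> l1_idx = 2
  next 3 bits -> l2_idx = 4
  bottom 5 bits -> offset = 27

Answer: 2 4 27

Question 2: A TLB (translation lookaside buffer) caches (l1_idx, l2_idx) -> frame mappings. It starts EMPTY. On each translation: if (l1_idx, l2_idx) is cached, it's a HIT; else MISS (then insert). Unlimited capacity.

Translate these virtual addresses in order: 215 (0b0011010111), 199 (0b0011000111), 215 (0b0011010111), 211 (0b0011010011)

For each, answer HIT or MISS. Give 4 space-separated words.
vaddr=215: (0,6) not in TLB -> MISS, insert
vaddr=199: (0,6) in TLB -> HIT
vaddr=215: (0,6) in TLB -> HIT
vaddr=211: (0,6) in TLB -> HIT

Answer: MISS HIT HIT HIT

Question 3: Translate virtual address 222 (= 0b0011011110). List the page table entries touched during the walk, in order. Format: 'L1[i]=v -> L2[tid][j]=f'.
vaddr = 222 = 0b0011011110
Split: l1_idx=0, l2_idx=6, offset=30

Answer: L1[0]=2 -> L2[2][6]=40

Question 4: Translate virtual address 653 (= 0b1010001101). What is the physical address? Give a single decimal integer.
vaddr = 653 = 0b1010001101
Split: l1_idx=2, l2_idx=4, offset=13
L1[2] = 0
L2[0][4] = 79
paddr = 79 * 32 + 13 = 2541

Answer: 2541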